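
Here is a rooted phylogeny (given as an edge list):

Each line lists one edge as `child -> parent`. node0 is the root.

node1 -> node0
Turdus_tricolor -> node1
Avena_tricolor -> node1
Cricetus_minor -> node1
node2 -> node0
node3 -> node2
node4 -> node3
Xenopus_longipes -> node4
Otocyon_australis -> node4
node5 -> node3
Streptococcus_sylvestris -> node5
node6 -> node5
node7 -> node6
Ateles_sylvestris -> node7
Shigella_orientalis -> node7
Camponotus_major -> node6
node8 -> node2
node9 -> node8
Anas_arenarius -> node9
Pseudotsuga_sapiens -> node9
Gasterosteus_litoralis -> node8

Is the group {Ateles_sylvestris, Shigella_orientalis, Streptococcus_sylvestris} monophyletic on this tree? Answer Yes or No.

No

The MRCA of the listed taxa subtends (Streptococcus_sylvestris,((Ateles_sylvestris,Shigella_orientalis),Camponotus_major)).
That clade also contains Camponotus_major, which is not in the proposed group, so the group is not monophyletic.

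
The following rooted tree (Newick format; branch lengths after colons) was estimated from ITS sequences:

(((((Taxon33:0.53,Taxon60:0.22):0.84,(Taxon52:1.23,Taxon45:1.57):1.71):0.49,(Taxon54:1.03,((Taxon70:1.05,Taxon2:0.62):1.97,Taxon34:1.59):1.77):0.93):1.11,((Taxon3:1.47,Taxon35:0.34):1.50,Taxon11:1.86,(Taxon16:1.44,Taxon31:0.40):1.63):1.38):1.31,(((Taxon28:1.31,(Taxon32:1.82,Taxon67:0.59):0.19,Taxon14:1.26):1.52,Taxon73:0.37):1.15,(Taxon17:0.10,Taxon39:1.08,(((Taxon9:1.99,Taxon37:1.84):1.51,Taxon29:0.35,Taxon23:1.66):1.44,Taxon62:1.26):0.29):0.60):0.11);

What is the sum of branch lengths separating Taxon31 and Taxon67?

8.28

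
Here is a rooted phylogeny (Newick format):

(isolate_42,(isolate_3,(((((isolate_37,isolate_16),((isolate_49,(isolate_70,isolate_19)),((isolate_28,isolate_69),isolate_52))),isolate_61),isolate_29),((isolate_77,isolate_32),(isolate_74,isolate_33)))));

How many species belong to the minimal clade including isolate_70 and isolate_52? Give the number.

6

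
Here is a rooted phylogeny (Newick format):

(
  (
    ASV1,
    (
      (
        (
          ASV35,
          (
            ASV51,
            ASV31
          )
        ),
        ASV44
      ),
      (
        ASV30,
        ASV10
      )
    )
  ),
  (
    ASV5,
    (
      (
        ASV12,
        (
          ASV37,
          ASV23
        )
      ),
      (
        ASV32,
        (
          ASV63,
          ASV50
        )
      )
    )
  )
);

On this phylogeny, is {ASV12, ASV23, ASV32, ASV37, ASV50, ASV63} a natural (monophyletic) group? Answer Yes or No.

The most recent common ancestor of these taxa subtends ((ASV12,(ASV37,ASV23)),(ASV32,(ASV63,ASV50))).
That clade has exactly 6 tips — every listed taxon and nothing else — so the group is monophyletic.

Yes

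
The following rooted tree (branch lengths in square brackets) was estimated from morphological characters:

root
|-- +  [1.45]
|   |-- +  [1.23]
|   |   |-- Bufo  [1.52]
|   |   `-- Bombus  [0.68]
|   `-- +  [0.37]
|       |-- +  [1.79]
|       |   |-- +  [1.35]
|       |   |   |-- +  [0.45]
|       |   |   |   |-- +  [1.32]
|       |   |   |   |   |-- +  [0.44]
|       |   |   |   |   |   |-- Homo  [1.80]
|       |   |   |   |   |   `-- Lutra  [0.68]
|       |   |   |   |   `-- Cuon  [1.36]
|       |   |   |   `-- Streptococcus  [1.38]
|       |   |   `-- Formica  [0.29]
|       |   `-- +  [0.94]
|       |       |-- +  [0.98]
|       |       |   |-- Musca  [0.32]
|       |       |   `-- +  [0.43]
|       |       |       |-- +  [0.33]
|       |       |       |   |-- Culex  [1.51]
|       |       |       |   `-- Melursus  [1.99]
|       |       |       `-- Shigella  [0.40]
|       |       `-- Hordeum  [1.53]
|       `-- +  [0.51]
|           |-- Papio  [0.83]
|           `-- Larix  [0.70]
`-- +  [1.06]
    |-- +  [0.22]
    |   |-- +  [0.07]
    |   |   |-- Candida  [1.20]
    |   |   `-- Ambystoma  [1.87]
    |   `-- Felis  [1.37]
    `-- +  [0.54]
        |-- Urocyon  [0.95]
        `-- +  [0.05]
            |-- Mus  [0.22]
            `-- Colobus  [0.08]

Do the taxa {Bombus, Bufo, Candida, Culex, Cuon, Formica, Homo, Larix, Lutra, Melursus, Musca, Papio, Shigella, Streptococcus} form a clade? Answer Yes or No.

No

The MRCA of the listed taxa is the root, so the smallest clade containing them is the whole tree.
That clade also contains Ambystoma, Colobus, Felis, Hordeum, Mus, Urocyon, which are not in the proposed group, so the group is not monophyletic.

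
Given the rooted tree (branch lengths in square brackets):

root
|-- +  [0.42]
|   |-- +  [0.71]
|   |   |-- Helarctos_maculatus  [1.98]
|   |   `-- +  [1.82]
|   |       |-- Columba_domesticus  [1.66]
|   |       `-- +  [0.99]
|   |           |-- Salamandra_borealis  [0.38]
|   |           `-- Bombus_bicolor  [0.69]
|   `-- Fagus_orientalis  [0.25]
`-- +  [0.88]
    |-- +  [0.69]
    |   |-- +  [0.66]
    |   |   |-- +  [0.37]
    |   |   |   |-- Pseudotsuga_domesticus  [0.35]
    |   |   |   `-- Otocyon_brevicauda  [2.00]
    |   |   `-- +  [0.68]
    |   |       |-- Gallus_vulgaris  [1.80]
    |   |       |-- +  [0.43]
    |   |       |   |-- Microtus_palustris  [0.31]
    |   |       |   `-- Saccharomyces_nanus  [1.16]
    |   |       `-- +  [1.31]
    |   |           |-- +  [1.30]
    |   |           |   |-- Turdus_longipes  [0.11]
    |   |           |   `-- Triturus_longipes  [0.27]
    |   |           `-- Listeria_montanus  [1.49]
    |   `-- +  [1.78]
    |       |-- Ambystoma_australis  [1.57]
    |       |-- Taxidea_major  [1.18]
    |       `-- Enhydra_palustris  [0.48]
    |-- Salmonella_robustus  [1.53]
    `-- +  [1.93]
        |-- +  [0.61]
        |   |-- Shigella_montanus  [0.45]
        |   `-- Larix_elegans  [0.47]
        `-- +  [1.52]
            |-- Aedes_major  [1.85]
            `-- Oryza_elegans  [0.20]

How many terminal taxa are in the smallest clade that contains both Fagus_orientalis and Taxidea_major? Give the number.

21

The MRCA of Fagus_orientalis and Taxidea_major is the root, so the clade is the entire tree.
That clade contains 21 terminal taxa: Aedes_major, Ambystoma_australis, Bombus_bicolor, Columba_domesticus, Enhydra_palustris, Fagus_orientalis, Gallus_vulgaris, Helarctos_maculatus, Larix_elegans, Listeria_montanus, Microtus_palustris, Oryza_elegans, Otocyon_brevicauda, Pseudotsuga_domesticus, Saccharomyces_nanus, Salamandra_borealis, Salmonella_robustus, Shigella_montanus, Taxidea_major, Triturus_longipes, Turdus_longipes.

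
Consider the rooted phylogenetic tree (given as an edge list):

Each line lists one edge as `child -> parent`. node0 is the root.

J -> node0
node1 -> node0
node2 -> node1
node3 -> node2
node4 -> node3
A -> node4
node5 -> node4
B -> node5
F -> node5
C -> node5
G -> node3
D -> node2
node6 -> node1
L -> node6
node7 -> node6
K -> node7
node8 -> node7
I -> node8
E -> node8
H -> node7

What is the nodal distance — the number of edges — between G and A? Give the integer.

3

The MRCA of G and A is the node subtending ((A,(B,F,C)),G).
From G up to that node: 1 branch. From A up to the same node: 2 branches. Total: 1 + 2 = 3.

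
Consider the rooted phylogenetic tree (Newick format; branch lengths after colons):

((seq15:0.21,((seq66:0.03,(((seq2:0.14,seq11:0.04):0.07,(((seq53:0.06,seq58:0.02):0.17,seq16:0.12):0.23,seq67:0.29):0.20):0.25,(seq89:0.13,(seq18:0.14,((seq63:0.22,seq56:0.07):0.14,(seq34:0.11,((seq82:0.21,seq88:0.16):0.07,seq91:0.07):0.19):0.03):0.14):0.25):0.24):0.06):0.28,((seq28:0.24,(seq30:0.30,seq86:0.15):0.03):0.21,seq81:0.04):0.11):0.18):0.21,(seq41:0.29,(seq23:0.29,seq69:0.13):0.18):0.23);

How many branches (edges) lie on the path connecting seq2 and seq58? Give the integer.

The MRCA of seq2 and seq58 is the node subtending ((seq2,seq11),(((seq53,seq58),seq16),seq67)).
From seq2 up to that node: 2 branches. From seq58 up to the same node: 4 branches. Total: 2 + 4 = 6.

6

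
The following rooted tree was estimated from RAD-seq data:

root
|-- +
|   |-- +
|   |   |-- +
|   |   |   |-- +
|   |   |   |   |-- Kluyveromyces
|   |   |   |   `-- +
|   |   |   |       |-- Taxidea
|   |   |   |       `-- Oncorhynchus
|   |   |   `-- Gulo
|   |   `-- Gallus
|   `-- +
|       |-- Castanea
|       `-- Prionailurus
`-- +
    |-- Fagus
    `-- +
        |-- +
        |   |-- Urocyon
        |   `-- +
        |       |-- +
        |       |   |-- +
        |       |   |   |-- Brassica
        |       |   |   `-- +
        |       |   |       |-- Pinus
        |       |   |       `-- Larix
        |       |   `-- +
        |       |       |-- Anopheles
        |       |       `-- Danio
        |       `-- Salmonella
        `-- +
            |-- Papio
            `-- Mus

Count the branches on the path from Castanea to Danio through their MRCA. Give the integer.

10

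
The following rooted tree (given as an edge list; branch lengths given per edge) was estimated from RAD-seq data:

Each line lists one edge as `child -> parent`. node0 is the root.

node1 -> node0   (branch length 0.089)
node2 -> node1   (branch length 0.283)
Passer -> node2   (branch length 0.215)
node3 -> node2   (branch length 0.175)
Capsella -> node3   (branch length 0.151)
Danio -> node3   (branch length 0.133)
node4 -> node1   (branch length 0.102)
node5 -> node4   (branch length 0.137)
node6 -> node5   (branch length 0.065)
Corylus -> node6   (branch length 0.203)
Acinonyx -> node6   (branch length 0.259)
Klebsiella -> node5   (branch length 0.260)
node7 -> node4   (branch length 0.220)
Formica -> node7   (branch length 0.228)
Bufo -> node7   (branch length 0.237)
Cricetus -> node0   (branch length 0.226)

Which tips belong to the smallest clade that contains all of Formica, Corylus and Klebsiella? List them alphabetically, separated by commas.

Acinonyx, Bufo, Corylus, Formica, Klebsiella

Tracing Formica: it sits inside (Formica,Bufo).
Tracing Corylus: it sits inside (Corylus,Acinonyx).
Tracing Klebsiella: it sits inside ((Corylus,Acinonyx),Klebsiella).
The smallest clade enclosing all 3 is (((Corylus,Acinonyx),Klebsiella),(Formica,Bufo)); the answer is its 5 terminal taxa in alphabetical order.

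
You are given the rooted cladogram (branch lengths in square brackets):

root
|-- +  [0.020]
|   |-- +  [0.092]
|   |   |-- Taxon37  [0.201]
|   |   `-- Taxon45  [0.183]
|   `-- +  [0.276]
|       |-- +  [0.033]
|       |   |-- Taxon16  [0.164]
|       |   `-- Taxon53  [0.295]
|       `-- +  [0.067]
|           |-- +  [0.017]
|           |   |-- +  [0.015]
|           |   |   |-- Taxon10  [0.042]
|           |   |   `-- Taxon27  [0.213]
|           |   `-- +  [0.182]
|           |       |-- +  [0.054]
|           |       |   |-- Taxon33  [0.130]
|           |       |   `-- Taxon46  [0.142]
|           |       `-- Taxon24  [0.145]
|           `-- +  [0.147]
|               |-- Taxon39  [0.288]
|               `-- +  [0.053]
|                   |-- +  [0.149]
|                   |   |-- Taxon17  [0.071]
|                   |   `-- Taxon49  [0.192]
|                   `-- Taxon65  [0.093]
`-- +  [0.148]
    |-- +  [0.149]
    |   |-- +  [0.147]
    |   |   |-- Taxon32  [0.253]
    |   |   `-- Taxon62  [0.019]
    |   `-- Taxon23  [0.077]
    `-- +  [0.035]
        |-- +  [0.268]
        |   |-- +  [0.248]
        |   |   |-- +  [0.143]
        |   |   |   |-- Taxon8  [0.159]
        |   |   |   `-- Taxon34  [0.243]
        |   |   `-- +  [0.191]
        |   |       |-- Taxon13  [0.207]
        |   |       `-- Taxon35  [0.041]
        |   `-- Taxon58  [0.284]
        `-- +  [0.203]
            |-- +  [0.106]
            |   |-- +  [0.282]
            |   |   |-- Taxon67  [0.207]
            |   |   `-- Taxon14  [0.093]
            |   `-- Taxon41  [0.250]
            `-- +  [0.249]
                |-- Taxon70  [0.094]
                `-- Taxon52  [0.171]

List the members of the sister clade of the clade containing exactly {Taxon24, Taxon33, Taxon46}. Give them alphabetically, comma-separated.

Taxon10, Taxon27

The clade containing exactly {Taxon24, Taxon33, Taxon46} attaches to the tree at the node subtending ((Taxon10,Taxon27),((Taxon33,Taxon46),Taxon24)).
The other lineage descending from that same node — the sister group — is (Taxon10,Taxon27); its 2 tips in alphabetical order are the answer.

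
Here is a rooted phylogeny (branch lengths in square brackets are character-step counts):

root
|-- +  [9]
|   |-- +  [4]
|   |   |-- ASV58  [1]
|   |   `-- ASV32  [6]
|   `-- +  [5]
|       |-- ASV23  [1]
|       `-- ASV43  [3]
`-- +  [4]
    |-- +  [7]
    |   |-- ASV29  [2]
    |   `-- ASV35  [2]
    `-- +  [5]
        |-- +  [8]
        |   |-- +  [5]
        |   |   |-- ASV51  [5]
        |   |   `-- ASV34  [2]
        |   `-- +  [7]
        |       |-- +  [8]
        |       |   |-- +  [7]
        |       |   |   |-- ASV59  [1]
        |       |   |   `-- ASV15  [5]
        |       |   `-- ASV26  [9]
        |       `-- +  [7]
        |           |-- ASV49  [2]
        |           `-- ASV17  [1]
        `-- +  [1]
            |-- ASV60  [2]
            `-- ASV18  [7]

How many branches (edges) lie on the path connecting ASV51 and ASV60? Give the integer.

The MRCA of ASV51 and ASV60 is the node subtending (((ASV51,ASV34),(((ASV59,ASV15),ASV26),(ASV49,ASV17))),(ASV60,ASV18)).
From ASV51 up to that node: 3 branches. From ASV60 up to the same node: 2 branches. Total: 3 + 2 = 5.

5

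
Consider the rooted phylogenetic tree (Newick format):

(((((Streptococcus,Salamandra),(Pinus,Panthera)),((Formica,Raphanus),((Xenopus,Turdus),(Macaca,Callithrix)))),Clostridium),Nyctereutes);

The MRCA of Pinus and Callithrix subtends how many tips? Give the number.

10

The MRCA of Pinus and Callithrix is the node subtending (((Streptococcus,Salamandra),(Pinus,Panthera)),((Formica,Raphanus),((Xenopus,Turdus),(Macaca,Callithrix)))).
That clade contains 10 terminal taxa: Callithrix, Formica, Macaca, Panthera, Pinus, Raphanus, Salamandra, Streptococcus, Turdus, Xenopus.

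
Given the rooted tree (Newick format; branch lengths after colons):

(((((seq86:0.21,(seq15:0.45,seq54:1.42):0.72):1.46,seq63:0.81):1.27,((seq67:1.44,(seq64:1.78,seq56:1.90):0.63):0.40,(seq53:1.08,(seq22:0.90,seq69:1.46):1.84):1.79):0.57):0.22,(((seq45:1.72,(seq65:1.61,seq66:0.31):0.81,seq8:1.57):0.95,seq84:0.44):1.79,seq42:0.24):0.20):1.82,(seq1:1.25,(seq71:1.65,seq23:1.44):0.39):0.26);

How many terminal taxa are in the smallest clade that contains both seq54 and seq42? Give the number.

The MRCA of seq54 and seq42 is the node subtending ((((seq86,(seq15,seq54)),seq63),((seq67,(seq64,seq56)),(seq53,(seq22,seq69)))),(((seq45,(seq65,seq66),seq8),seq84),seq42)).
That clade contains 16 terminal taxa: seq15, seq22, seq42, seq45, seq53, seq54, seq56, seq63, seq64, seq65, seq66, seq67, seq69, seq8, seq84, seq86.

16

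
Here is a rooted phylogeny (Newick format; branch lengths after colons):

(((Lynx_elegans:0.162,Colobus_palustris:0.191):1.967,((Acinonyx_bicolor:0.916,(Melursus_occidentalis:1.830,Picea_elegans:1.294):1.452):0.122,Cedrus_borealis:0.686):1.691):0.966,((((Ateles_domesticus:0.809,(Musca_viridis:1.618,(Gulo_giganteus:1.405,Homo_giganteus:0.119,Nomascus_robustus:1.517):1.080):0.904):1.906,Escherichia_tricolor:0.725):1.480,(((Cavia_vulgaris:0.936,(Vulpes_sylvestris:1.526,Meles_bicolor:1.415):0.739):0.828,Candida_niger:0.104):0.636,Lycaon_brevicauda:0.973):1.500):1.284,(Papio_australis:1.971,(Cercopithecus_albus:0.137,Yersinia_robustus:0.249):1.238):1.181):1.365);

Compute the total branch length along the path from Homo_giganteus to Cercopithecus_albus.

The path runs Homo_giganteus → … → MRCA → … → Cercopithecus_albus; the MRCA is the node subtending ((((Ateles_domesticus,(Musca_viridis,(Gulo_giganteus,Homo_giganteus,Nomascus_robustus))),Escherichia_tricolor),(((Cavia_vulgaris,(Vulpes_sylvestris,Meles_bicolor)),Candida_niger),Lycaon_brevicauda)),(Papio_australis,(Cercopithecus_albus,Yersinia_robustus))).
Branch lengths along that path: 0.119 + 1.080 + 0.904 + 1.906 + 1.480 + 1.284 + 1.181 + 1.238 + 0.137 = 9.329.

9.329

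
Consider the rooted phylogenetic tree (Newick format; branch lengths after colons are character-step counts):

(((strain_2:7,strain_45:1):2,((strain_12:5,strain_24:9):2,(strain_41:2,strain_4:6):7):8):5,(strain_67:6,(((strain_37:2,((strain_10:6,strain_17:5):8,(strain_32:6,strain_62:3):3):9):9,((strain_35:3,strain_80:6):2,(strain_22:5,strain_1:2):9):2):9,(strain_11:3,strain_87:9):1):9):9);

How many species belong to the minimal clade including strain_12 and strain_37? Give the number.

18

The MRCA of strain_12 and strain_37 is the root, so the clade is the entire tree.
That clade contains 18 terminal taxa: strain_1, strain_10, strain_11, strain_12, strain_17, strain_2, strain_22, strain_24, strain_32, strain_35, strain_37, strain_4, strain_41, strain_45, strain_62, strain_67, strain_80, strain_87.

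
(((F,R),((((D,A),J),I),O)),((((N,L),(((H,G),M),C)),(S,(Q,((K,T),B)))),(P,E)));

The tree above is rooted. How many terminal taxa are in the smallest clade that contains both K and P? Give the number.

The MRCA of K and P is the node subtending ((((N,L),(((H,G),M),C)),(S,(Q,((K,T),B)))),(P,E)).
That clade contains 13 terminal taxa: B, C, E, G, H, K, L, M, N, P, Q, S, T.

13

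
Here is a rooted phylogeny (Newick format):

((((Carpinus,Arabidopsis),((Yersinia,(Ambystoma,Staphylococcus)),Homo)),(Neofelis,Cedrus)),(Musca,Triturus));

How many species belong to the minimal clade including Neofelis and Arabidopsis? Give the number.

The MRCA of Neofelis and Arabidopsis is the node subtending (((Carpinus,Arabidopsis),((Yersinia,(Ambystoma,Staphylococcus)),Homo)),(Neofelis,Cedrus)).
That clade contains 8 terminal taxa: Ambystoma, Arabidopsis, Carpinus, Cedrus, Homo, Neofelis, Staphylococcus, Yersinia.

8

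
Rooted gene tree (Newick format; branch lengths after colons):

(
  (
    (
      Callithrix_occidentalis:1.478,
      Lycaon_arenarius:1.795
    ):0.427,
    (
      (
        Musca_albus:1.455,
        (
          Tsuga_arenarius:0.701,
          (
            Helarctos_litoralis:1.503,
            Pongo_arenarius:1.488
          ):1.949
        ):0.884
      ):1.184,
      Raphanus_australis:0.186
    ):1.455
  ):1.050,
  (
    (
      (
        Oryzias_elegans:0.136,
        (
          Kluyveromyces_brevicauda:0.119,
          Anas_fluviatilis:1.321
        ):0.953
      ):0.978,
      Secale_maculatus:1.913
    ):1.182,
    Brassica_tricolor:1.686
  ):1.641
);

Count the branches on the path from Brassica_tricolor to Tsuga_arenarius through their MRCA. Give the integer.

The MRCA of Brassica_tricolor and Tsuga_arenarius is the root of the tree.
From Brassica_tricolor up to that node: 2 branches. From Tsuga_arenarius up to the same node: 5 branches. Total: 2 + 5 = 7.

7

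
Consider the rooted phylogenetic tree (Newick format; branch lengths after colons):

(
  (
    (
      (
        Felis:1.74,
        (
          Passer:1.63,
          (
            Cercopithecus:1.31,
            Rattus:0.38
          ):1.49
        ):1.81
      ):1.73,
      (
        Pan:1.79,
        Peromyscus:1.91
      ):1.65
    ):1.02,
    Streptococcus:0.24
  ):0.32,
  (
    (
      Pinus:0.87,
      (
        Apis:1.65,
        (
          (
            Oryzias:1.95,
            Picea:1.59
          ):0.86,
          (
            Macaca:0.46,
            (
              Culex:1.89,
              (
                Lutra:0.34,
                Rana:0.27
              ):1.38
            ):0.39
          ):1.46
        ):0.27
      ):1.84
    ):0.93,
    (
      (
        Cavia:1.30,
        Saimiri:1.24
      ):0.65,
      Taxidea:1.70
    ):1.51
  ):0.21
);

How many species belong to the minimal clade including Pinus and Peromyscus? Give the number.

18

The MRCA of Pinus and Peromyscus is the root, so the clade is the entire tree.
That clade contains 18 terminal taxa: Apis, Cavia, Cercopithecus, Culex, Felis, Lutra, Macaca, Oryzias, Pan, Passer, Peromyscus, Picea, Pinus, Rana, Rattus, Saimiri, Streptococcus, Taxidea.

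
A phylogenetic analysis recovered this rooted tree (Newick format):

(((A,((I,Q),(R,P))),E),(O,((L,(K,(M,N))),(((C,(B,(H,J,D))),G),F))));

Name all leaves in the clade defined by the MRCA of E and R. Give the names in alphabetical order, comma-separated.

Tracing E: it sits inside ((A,((I,Q),(R,P))),E).
Tracing R: it sits inside (R,P).
The smallest clade enclosing both is ((A,((I,Q),(R,P))),E); the answer is its 6 terminal taxa in alphabetical order.

A, E, I, P, Q, R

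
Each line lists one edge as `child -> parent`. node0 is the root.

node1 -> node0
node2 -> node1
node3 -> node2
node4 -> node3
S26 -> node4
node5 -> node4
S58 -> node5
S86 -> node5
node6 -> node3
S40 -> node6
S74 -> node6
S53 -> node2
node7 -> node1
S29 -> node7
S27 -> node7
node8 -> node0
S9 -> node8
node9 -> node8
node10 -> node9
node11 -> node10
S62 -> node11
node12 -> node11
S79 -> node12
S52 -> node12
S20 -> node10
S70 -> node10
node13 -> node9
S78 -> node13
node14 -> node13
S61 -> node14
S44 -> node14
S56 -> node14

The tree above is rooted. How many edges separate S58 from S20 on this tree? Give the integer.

The MRCA of S58 and S20 is the root of the tree.
From S58 up to that node: 6 branches. From S20 up to the same node: 4 branches. Total: 6 + 4 = 10.

10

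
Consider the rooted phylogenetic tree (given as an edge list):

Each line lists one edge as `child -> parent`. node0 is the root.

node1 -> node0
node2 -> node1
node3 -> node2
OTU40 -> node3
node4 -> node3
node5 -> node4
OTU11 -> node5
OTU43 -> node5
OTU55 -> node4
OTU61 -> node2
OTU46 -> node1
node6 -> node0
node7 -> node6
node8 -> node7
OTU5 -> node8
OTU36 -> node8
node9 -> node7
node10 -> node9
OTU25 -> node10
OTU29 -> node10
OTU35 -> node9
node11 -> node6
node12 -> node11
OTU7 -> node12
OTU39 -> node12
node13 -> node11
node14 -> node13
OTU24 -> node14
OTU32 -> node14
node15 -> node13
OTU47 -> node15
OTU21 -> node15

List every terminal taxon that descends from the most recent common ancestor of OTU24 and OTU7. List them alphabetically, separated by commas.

OTU21, OTU24, OTU32, OTU39, OTU47, OTU7

Tracing OTU24: it sits inside (OTU24,OTU32).
Tracing OTU7: it sits inside (OTU7,OTU39).
The smallest clade enclosing both is ((OTU7,OTU39),((OTU24,OTU32),(OTU47,OTU21))); the answer is its 6 terminal taxa in alphabetical order.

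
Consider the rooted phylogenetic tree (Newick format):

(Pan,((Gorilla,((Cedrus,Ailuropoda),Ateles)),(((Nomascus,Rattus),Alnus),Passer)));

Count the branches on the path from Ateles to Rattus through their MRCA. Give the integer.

The MRCA of Ateles and Rattus is the node subtending ((Gorilla,((Cedrus,Ailuropoda),Ateles)),(((Nomascus,Rattus),Alnus),Passer)).
From Ateles up to that node: 3 branches. From Rattus up to the same node: 4 branches. Total: 3 + 4 = 7.

7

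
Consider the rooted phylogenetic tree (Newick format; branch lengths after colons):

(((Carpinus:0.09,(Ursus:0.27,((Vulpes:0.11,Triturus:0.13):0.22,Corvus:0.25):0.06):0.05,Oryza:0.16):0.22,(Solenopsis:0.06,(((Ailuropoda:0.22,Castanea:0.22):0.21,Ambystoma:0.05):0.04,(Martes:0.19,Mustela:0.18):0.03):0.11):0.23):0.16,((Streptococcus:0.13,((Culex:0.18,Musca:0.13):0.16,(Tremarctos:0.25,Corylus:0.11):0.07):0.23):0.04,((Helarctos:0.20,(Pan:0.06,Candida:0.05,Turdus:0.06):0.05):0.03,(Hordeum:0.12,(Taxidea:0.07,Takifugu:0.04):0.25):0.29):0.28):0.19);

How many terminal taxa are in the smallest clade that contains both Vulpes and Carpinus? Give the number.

6

The MRCA of Vulpes and Carpinus is the node subtending (Carpinus,(Ursus,((Vulpes,Triturus),Corvus)),Oryza).
That clade contains 6 terminal taxa: Carpinus, Corvus, Oryza, Triturus, Ursus, Vulpes.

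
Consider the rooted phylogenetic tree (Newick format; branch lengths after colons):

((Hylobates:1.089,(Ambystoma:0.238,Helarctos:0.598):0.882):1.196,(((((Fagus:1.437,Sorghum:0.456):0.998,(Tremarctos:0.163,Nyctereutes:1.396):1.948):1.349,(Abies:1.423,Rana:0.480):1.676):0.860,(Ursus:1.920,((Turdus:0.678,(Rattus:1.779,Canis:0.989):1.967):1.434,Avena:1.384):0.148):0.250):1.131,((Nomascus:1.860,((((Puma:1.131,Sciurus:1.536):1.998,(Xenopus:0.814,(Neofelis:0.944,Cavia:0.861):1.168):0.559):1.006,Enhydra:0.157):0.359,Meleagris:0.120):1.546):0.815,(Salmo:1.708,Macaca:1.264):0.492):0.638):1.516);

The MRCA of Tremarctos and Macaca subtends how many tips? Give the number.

21

The MRCA of Tremarctos and Macaca is the node subtending (((((Fagus,Sorghum),(Tremarctos,Nyctereutes)),(Abies,Rana)),(Ursus,((Turdus,(Rattus,Canis)),Avena))),((Nomascus,((((Puma,Sciurus),(Xenopus,(Neofelis,Cavia))),Enhydra),Meleagris)),(Salmo,Macaca))).
That clade contains 21 terminal taxa: Abies, Avena, Canis, Cavia, Enhydra, Fagus, Macaca, Meleagris, Neofelis, Nomascus, Nyctereutes, Puma, Rana, Rattus, Salmo, Sciurus, Sorghum, Tremarctos, Turdus, Ursus, Xenopus.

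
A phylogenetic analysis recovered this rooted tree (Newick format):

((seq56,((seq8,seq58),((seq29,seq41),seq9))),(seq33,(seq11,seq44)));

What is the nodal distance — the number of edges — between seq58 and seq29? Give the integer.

The MRCA of seq58 and seq29 is the node subtending ((seq8,seq58),((seq29,seq41),seq9)).
From seq58 up to that node: 2 branches. From seq29 up to the same node: 3 branches. Total: 2 + 3 = 5.

5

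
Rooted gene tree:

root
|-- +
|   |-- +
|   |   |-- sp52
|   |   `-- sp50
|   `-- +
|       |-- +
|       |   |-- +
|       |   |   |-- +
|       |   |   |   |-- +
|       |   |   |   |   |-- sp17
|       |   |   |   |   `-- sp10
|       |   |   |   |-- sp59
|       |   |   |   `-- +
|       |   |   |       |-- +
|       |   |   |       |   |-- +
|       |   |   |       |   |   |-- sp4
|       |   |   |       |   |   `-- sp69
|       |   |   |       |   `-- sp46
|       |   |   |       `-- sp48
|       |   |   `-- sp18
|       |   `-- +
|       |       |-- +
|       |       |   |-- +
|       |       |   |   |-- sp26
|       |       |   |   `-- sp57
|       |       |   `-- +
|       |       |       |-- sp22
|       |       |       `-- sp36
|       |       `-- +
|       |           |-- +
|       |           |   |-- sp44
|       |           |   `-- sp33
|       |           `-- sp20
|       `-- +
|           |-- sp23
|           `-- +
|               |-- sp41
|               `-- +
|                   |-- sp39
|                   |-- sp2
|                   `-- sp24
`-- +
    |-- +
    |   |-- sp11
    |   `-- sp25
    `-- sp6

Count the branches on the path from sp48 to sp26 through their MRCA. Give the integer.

8

The MRCA of sp48 and sp26 is the node subtending ((((sp17,sp10),sp59,(((sp4,sp69),sp46),sp48)),sp18),(((sp26,sp57),(sp22,sp36)),((sp44,sp33),sp20))).
From sp48 up to that node: 4 branches. From sp26 up to the same node: 4 branches. Total: 4 + 4 = 8.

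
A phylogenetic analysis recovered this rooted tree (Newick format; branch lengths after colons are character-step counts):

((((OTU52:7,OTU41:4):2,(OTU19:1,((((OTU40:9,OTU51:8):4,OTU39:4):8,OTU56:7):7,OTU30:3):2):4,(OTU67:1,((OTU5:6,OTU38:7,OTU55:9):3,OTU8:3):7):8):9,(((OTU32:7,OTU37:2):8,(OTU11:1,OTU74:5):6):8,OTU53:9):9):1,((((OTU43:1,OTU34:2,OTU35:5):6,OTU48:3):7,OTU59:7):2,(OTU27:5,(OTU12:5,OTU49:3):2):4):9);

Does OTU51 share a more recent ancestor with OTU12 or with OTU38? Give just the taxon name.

OTU38

The MRCA of OTU51 and OTU38 subtends ((OTU52,OTU41),(OTU19,((((OTU40,OTU51),OTU39),OTU56),OTU30)),(OTU67,((OTU5,OTU38,OTU55),OTU8))) (13 taxa).
The MRCA of OTU51 and OTU12 is the root, subtending the entire tree (26 taxa).
The first is nested inside the second, so OTU51 shares a more recent common ancestor with OTU38.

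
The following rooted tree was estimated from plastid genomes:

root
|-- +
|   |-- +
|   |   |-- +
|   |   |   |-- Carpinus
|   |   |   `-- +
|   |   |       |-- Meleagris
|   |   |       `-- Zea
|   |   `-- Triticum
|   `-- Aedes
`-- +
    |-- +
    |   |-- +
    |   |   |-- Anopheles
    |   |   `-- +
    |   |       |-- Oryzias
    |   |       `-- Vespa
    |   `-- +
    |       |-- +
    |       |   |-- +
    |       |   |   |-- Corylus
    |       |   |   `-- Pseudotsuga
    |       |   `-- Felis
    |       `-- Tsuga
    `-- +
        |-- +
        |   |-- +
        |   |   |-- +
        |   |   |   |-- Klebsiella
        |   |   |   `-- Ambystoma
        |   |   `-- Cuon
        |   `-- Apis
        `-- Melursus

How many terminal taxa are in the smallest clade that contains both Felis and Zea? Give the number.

17

The MRCA of Felis and Zea is the root, so the clade is the entire tree.
That clade contains 17 terminal taxa: Aedes, Ambystoma, Anopheles, Apis, Carpinus, Corylus, Cuon, Felis, Klebsiella, Meleagris, Melursus, Oryzias, Pseudotsuga, Triticum, Tsuga, Vespa, Zea.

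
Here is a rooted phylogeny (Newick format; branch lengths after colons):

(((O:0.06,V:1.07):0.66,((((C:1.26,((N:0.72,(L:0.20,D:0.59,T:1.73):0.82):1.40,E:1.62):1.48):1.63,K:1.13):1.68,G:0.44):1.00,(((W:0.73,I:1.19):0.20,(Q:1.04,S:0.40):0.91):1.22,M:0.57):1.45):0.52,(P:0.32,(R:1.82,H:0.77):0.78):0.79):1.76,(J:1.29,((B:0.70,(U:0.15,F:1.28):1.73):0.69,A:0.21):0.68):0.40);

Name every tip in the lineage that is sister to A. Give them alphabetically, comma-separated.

B, F, U

A attaches to the tree at the node subtending ((B,(U,F)),A).
The other lineage descending from that same node — the sister group — is (B,(U,F)); its 3 tips in alphabetical order are the answer.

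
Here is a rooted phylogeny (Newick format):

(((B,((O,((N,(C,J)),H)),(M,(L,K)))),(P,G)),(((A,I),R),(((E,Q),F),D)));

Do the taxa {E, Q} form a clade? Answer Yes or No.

The most recent common ancestor of these taxa subtends (E,Q).
That clade has exactly 2 tips — every listed taxon and nothing else — so the group is monophyletic.

Yes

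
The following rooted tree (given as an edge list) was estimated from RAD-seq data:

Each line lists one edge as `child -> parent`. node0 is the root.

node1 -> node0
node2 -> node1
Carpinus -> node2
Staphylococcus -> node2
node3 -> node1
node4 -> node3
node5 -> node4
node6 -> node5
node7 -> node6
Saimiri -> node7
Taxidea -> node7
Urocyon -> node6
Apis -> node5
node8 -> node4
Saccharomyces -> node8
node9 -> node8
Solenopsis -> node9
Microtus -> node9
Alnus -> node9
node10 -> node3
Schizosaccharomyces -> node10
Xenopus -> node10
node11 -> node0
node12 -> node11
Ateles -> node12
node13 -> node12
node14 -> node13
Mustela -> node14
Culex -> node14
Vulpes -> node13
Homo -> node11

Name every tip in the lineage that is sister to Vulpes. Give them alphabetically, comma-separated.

Culex, Mustela

Vulpes attaches to the tree at the node subtending ((Mustela,Culex),Vulpes).
The other lineage descending from that same node — the sister group — is (Mustela,Culex); its 2 tips in alphabetical order are the answer.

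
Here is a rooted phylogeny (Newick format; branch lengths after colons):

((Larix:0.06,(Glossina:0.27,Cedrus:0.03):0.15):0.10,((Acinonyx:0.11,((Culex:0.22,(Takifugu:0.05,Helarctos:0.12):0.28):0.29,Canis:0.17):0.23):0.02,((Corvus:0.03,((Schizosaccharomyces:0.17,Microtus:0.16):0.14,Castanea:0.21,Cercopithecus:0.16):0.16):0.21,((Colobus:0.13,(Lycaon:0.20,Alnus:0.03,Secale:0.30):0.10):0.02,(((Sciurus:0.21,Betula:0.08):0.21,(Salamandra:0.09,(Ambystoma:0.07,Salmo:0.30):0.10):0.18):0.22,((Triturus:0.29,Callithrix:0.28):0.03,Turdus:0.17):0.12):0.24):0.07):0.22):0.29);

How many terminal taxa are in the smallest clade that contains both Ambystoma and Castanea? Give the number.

17

The MRCA of Ambystoma and Castanea is the node subtending ((Corvus,((Schizosaccharomyces,Microtus),Castanea,Cercopithecus)),((Colobus,(Lycaon,Alnus,Secale)),(((Sciurus,Betula),(Salamandra,(Ambystoma,Salmo))),((Triturus,Callithrix),Turdus)))).
That clade contains 17 terminal taxa: Alnus, Ambystoma, Betula, Callithrix, Castanea, Cercopithecus, Colobus, Corvus, Lycaon, Microtus, Salamandra, Salmo, Schizosaccharomyces, Sciurus, Secale, Triturus, Turdus.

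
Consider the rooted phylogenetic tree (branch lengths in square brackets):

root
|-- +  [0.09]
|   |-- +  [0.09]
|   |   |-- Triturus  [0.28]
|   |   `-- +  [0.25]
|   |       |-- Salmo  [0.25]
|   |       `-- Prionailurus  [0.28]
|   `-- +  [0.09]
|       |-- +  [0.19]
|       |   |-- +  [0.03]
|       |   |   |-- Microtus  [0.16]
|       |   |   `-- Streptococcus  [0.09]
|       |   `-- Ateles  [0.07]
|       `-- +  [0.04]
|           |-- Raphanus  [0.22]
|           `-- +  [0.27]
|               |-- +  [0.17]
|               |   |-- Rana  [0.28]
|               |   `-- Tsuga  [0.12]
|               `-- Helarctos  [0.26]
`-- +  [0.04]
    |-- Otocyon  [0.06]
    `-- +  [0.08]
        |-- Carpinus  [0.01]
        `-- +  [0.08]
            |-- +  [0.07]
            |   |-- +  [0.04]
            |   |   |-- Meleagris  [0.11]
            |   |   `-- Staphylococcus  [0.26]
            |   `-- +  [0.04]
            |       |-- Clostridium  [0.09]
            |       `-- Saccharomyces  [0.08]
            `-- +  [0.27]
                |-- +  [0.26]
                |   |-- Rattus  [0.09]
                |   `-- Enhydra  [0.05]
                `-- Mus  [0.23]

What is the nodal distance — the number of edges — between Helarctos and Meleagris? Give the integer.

The MRCA of Helarctos and Meleagris is the root of the tree.
From Helarctos up to that node: 5 branches. From Meleagris up to the same node: 6 branches. Total: 5 + 6 = 11.

11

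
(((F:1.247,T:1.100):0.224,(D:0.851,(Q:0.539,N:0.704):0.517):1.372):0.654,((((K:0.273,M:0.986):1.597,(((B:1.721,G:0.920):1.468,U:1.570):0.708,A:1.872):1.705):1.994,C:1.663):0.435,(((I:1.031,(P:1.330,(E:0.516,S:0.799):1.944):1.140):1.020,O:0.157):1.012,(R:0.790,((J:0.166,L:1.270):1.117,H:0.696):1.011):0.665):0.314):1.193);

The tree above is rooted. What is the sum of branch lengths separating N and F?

4.064

The path runs N → … → MRCA → … → F; the MRCA is the node subtending ((F,T),(D,(Q,N))).
Branch lengths along that path: 0.704 + 0.517 + 1.372 + 0.224 + 1.247 = 4.064.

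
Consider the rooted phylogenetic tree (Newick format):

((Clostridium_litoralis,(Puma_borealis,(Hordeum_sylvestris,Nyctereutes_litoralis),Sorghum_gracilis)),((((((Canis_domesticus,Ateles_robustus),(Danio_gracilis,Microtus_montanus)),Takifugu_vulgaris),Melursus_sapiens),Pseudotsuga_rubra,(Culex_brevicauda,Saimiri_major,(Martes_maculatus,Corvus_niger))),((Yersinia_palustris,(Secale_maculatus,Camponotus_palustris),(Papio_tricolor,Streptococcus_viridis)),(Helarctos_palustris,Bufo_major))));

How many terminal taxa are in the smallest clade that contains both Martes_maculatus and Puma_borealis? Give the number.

23

The MRCA of Martes_maculatus and Puma_borealis is the root, so the clade is the entire tree.
That clade contains 23 terminal taxa: Ateles_robustus, Bufo_major, Camponotus_palustris, Canis_domesticus, Clostridium_litoralis, Corvus_niger, Culex_brevicauda, Danio_gracilis, Helarctos_palustris, Hordeum_sylvestris, Martes_maculatus, Melursus_sapiens, Microtus_montanus, Nyctereutes_litoralis, Papio_tricolor, Pseudotsuga_rubra, Puma_borealis, Saimiri_major, Secale_maculatus, Sorghum_gracilis, Streptococcus_viridis, Takifugu_vulgaris, Yersinia_palustris.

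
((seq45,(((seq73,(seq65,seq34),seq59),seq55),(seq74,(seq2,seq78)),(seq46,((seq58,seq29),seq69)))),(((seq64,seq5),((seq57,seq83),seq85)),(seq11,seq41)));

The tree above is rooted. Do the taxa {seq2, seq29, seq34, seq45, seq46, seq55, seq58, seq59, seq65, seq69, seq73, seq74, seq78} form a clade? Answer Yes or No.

Yes

The most recent common ancestor of these taxa subtends (seq45,(((seq73,(seq65,seq34),seq59),seq55),(seq74,(seq2,seq78)),(seq46,((seq58,seq29),seq69)))).
That clade has exactly 13 tips — every listed taxon and nothing else — so the group is monophyletic.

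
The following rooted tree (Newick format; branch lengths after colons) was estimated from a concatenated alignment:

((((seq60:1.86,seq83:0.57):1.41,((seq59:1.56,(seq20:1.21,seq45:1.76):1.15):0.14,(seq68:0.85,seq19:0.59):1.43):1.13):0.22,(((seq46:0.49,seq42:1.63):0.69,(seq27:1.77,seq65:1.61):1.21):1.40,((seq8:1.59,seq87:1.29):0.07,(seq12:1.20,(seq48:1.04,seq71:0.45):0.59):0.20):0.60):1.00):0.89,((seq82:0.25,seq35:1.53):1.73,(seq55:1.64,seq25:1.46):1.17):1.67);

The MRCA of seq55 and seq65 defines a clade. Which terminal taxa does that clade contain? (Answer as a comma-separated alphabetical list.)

seq12, seq19, seq20, seq25, seq27, seq35, seq42, seq45, seq46, seq48, seq55, seq59, seq60, seq65, seq68, seq71, seq8, seq82, seq83, seq87

Tracing seq55: it sits inside (seq55,seq25).
Tracing seq65: it sits inside (seq27,seq65).
The smallest clade enclosing both is the whole tree (their MRCA is the root), so the answer is all 20 tips in alphabetical order.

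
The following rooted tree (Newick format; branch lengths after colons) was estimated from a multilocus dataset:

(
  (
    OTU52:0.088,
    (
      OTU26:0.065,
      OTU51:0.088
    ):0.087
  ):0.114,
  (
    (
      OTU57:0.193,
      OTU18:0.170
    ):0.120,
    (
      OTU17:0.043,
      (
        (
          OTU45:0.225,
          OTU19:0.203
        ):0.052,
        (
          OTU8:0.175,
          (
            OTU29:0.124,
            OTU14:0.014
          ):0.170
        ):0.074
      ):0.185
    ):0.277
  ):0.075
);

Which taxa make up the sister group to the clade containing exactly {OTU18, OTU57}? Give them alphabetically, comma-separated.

The clade containing exactly {OTU18, OTU57} attaches to the tree at the node subtending ((OTU57,OTU18),(OTU17,((OTU45,OTU19),(OTU8,(OTU29,OTU14))))).
The other lineage descending from that same node — the sister group — is (OTU17,((OTU45,OTU19),(OTU8,(OTU29,OTU14)))); its 6 tips in alphabetical order are the answer.

OTU14, OTU17, OTU19, OTU29, OTU45, OTU8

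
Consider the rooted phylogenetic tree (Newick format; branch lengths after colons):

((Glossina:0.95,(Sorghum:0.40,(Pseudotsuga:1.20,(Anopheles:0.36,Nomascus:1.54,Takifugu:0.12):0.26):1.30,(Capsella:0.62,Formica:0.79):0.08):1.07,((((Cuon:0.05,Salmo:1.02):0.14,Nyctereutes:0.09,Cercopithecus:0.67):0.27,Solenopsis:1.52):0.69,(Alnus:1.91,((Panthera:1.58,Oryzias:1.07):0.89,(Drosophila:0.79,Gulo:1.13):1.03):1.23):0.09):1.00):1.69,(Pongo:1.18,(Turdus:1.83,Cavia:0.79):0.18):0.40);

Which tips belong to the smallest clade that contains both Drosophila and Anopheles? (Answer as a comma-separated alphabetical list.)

Alnus, Anopheles, Capsella, Cercopithecus, Cuon, Drosophila, Formica, Glossina, Gulo, Nomascus, Nyctereutes, Oryzias, Panthera, Pseudotsuga, Salmo, Solenopsis, Sorghum, Takifugu

Tracing Drosophila: it sits inside (Drosophila,Gulo).
Tracing Anopheles: it sits inside (Anopheles,Nomascus,Takifugu).
The smallest clade enclosing both is (Glossina,(Sorghum,(Pseudotsuga,(Anopheles,Nomascus,Takifugu)),(Capsella,Formica)),((((Cuon,Salmo),Nyctereutes,Cercopithecus),Solenopsis),(Alnus,((Panthera,Oryzias),(Drosophila,Gulo))))); the answer is its 18 terminal taxa in alphabetical order.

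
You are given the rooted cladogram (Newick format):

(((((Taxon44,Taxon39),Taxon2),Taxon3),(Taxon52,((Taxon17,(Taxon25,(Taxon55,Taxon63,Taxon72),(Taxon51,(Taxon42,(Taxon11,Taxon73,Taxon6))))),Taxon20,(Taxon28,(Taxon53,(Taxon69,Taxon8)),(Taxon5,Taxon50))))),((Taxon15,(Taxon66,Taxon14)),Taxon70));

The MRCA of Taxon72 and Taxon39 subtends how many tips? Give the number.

The MRCA of Taxon72 and Taxon39 is the node subtending ((((Taxon44,Taxon39),Taxon2),Taxon3),(Taxon52,((Taxon17,(Taxon25,(Taxon55,Taxon63,Taxon72),(Taxon51,(Taxon42,(Taxon11,Taxon73,Taxon6))))),Taxon20,(Taxon28,(Taxon53,(Taxon69,Taxon8)),(Taxon5,Taxon50))))).
That clade contains 22 terminal taxa: Taxon11, Taxon17, Taxon2, Taxon20, Taxon25, Taxon28, Taxon3, Taxon39, Taxon42, Taxon44, Taxon5, Taxon50, Taxon51, Taxon52, Taxon53, Taxon55, Taxon6, Taxon63, Taxon69, Taxon72, Taxon73, Taxon8.

22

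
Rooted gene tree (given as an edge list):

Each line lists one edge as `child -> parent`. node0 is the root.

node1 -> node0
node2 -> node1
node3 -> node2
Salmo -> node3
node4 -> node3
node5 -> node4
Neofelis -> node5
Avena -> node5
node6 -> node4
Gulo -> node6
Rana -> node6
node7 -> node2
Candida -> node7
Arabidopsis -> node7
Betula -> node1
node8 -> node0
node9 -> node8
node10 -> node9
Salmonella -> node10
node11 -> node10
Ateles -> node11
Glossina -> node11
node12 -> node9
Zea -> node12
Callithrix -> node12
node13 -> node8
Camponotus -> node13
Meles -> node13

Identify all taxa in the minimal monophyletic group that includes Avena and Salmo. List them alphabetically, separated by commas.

Avena, Gulo, Neofelis, Rana, Salmo

Tracing Avena: it sits inside (Neofelis,Avena).
Tracing Salmo: it sits inside (Salmo,((Neofelis,Avena),(Gulo,Rana))).
The smallest clade enclosing both is (Salmo,((Neofelis,Avena),(Gulo,Rana))); the answer is its 5 terminal taxa in alphabetical order.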